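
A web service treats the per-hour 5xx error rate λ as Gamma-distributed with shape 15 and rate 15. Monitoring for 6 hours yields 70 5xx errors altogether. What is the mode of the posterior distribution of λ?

4

Total count 70 over total exposure 6 hours.
Conjugate update: add total count to the shape and total exposure to the rate, giving Gamma(85, 21).
Posterior mode = (α'−1)/β' = 84/21 = 4.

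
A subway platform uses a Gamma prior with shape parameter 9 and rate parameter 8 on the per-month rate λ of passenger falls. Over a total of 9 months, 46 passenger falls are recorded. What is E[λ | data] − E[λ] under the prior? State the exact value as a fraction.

287/136

Total count 46 over total exposure 9 months.
Conjugate update: add total count to the shape and total exposure to the rate, giving Gamma(55, 17).
Posterior mean = 55/17 = 55/17; prior mean = 9/8 = 9/8. Difference = 55/17 − 9/8 = 287/136.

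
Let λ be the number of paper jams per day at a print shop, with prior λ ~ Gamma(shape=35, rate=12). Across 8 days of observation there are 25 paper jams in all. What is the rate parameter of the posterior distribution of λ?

Total count 25 over total exposure 8 days.
Conjugate update: add total count to the shape and total exposure to the rate, giving Gamma(60, 20).

20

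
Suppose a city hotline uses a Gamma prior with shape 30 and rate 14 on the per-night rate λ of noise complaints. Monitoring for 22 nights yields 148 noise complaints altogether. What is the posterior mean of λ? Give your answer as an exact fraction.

89/18

Total count 148 over total exposure 22 nights.
By Gamma–Poisson conjugacy, the posterior is Gamma(α + Σx, β + Σt) = Gamma(30 + 148, 14 + 22) = Gamma(178, 36).
Posterior mean = α'/β' = 178/36 = 89/18.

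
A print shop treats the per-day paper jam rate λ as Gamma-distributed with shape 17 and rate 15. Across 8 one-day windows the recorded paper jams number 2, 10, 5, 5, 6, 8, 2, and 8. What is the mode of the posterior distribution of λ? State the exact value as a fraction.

62/23

Total count: 2 + 10 + 5 + 5 + 6 + 8 + 2 + 8 = 46.
Total exposure: 8 days.
The Gamma prior is conjugate for the Poisson rate, so λ | data ~ Gamma(17+46, 15+8) = Gamma(63, 23).
Posterior mode = (α'−1)/β' = 62/23.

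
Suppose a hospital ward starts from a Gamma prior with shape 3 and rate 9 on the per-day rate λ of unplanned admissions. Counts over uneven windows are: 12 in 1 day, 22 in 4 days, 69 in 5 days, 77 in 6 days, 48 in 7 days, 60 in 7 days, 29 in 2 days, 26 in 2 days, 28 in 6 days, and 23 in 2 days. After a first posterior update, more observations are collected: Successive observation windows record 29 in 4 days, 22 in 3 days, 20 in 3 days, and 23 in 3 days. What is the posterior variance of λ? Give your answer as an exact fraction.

Total count: 12 + 22 + 69 + 77 + 48 + 60 + 29 + 26 + 28 + 23 = 394.
Total exposure: 1 + 4 + 5 + 6 + 7 + 7 + 2 + 2 + 6 + 2 = 42 days.
After the first batch: Gamma(3 + 394, 9 + 42) = Gamma(397, 51).
Total count: 29 + 22 + 20 + 23 = 94.
Total exposure: 4 + 3 + 3 + 3 = 13 days.
After the second batch: Gamma(397 + 94, 51 + 13) = Gamma(491, 64).
Posterior variance = α'/β'² = 491/4096.

491/4096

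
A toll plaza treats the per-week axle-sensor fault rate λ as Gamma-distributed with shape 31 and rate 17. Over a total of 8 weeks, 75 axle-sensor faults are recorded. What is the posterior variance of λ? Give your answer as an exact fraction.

Total count 75 over total exposure 8 weeks.
Conjugate update: add total count to the shape and total exposure to the rate, giving Gamma(106, 25).
Posterior variance = α'/β'² = 106/625.

106/625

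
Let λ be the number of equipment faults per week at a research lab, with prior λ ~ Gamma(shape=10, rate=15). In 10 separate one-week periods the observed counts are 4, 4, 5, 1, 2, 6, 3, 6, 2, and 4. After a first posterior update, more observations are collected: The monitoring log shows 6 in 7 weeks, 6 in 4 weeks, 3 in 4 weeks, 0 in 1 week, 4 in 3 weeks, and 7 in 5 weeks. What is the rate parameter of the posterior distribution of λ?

Total count: 4 + 4 + 5 + 1 + 2 + 6 + 3 + 6 + 2 + 4 = 37.
Total exposure: 10 weeks.
After the first batch: Gamma(10 + 37, 15 + 10) = Gamma(47, 25).
Total count: 6 + 6 + 3 + 0 + 4 + 7 = 26.
Total exposure: 7 + 4 + 4 + 1 + 3 + 5 = 24 weeks.
After the second batch: Gamma(47 + 26, 25 + 24) = Gamma(73, 49).

49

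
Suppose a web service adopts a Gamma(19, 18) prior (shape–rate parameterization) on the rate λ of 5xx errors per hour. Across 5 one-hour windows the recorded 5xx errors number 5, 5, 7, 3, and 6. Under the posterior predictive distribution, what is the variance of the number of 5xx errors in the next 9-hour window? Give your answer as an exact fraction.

Total count: 5 + 5 + 7 + 3 + 6 = 26.
Total exposure: 5 hours.
The Gamma prior is conjugate for the Poisson rate, so λ | data ~ Gamma(19+26, 18+5) = Gamma(45, 23).
The posterior predictive for a window of length T is Negative Binomial with variance T·α'·(β'+T)/β'² = 9·45·32/529 = 12960/529.

12960/529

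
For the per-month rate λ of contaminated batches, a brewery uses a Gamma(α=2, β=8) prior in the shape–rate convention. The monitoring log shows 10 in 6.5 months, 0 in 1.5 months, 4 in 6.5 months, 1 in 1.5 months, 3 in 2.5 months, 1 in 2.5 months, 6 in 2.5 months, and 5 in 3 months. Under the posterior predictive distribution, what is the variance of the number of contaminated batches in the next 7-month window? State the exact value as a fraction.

37184/4761

Total count: 10 + 0 + 4 + 1 + 3 + 1 + 6 + 5 = 30.
Total exposure: 6.5 + 1.5 + 6.5 + 1.5 + 2.5 + 2.5 + 2.5 + 3 = 26.5 months.
By Gamma–Poisson conjugacy, the posterior is Gamma(α + Σx, β + Σt) = Gamma(2 + 30, 8 + 26.5) = Gamma(32, 69/2).
The posterior predictive for a window of length T is Negative Binomial with variance T·α'·(β'+T)/β'² = 7·32·(83/2)/(4761/4) = 37184/4761.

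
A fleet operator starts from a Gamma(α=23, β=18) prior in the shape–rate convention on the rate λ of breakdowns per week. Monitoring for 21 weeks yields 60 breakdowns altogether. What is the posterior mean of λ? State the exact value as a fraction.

Total count 60 over total exposure 21 weeks.
Posterior: α' = 23 + 60 = 83, β' = 18 + 21 = 39.
Posterior mean = α'/β' = 83/39.

83/39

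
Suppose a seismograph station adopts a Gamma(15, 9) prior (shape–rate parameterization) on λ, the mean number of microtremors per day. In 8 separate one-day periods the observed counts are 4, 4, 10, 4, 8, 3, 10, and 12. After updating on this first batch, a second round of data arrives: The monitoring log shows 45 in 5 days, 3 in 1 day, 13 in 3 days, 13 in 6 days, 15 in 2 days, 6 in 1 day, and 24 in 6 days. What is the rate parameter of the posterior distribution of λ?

41

Total count: 4 + 4 + 10 + 4 + 8 + 3 + 10 + 12 = 55.
Total exposure: 8 days.
After the first batch: Gamma(15 + 55, 9 + 8) = Gamma(70, 17).
Total count: 45 + 3 + 13 + 13 + 15 + 6 + 24 = 119.
Total exposure: 5 + 1 + 3 + 6 + 2 + 1 + 6 = 24 days.
After the second batch: Gamma(70 + 119, 17 + 24) = Gamma(189, 41).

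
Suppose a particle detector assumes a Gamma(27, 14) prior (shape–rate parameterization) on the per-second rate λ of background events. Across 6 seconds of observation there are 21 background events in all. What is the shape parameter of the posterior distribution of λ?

48

Total count 21 over total exposure 6 seconds.
By Gamma–Poisson conjugacy, the posterior is Gamma(α + Σx, β + Σt) = Gamma(27 + 21, 14 + 6) = Gamma(48, 20).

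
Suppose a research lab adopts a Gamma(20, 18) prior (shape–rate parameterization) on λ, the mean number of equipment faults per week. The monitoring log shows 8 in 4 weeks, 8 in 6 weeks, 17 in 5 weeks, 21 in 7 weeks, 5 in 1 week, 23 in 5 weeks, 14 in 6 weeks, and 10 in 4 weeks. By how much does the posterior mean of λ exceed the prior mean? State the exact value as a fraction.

41/36

Total count: 8 + 8 + 17 + 21 + 5 + 23 + 14 + 10 = 106.
Total exposure: 4 + 6 + 5 + 7 + 1 + 5 + 6 + 4 = 38 weeks.
Conjugate update: add total count to the shape and total exposure to the rate, giving Gamma(126, 56).
Posterior mean = 126/56 = 9/4; prior mean = 20/18 = 10/9. Difference = 9/4 − 10/9 = 41/36.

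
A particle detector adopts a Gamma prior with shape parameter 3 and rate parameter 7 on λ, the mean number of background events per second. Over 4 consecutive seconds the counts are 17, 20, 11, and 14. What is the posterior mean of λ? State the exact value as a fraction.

65/11

Total count: 17 + 20 + 11 + 14 = 62.
Total exposure: 4 seconds.
Posterior: α' = 3 + 62 = 65, β' = 7 + 4 = 11.
Posterior mean = α'/β' = 65/11.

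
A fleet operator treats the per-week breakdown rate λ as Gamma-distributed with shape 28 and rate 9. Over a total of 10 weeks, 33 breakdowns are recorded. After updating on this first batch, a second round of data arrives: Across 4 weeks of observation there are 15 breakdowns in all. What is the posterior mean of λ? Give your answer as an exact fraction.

Total count 33 over total exposure 10 weeks.
After the first batch: Gamma(28 + 33, 9 + 10) = Gamma(61, 19).
Total count 15 over total exposure 4 weeks.
After the second batch: Gamma(61 + 15, 19 + 4) = Gamma(76, 23).
Posterior mean = α'/β' = 76/23.

76/23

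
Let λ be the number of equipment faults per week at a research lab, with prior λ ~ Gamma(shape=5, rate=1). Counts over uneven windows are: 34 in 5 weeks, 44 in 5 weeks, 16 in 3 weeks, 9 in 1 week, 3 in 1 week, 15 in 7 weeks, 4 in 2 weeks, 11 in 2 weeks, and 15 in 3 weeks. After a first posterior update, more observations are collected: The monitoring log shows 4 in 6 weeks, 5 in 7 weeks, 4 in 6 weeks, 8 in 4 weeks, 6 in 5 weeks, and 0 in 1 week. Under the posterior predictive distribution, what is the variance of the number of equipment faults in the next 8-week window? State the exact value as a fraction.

98088/3481

Total count: 34 + 44 + 16 + 9 + 3 + 15 + 4 + 11 + 15 = 151.
Total exposure: 5 + 5 + 3 + 1 + 1 + 7 + 2 + 2 + 3 = 29 weeks.
After the first batch: Gamma(5 + 151, 1 + 29) = Gamma(156, 30).
Total count: 4 + 5 + 4 + 8 + 6 + 0 = 27.
Total exposure: 6 + 7 + 6 + 4 + 5 + 1 = 29 weeks.
After the second batch: Gamma(156 + 27, 30 + 29) = Gamma(183, 59).
The posterior predictive for a window of length T is Negative Binomial with variance T·α'·(β'+T)/β'² = 8·183·67/3481 = 98088/3481.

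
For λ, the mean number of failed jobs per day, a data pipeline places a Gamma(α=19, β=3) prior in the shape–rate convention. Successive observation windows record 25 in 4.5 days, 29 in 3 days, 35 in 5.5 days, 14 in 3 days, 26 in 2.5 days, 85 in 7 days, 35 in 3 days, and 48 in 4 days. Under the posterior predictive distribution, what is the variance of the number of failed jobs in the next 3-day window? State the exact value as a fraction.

Total count: 25 + 29 + 35 + 14 + 26 + 85 + 35 + 48 = 297.
Total exposure: 4.5 + 3 + 5.5 + 3 + 2.5 + 7 + 3 + 4 = 32.5 days.
Conjugate update: add total count to the shape and total exposure to the rate, giving Gamma(316, 71/2).
The posterior predictive for a window of length T is Negative Binomial with variance T·α'·(β'+T)/β'² = 3·316·(77/2)/(5041/4) = 145992/5041.

145992/5041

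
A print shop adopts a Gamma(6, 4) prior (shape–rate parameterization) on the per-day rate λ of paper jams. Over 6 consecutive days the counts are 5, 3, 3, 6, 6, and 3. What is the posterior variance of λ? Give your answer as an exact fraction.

Total count: 5 + 3 + 3 + 6 + 6 + 3 = 26.
Total exposure: 6 days.
The Gamma prior is conjugate for the Poisson rate, so λ | data ~ Gamma(6+26, 4+6) = Gamma(32, 10).
Posterior variance = α'/β'² = 32/100 = 8/25.

8/25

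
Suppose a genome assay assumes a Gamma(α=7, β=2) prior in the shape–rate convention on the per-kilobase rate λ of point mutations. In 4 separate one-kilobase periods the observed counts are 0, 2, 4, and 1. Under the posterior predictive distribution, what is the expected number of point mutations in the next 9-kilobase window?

21

Total count: 0 + 2 + 4 + 1 = 7.
Total exposure: 4 kilobases.
Conjugate update: add total count to the shape and total exposure to the rate, giving Gamma(14, 6).
Predictive mean over a 9-kilobase window = T·E[λ|data] = 9·14/6 = 21.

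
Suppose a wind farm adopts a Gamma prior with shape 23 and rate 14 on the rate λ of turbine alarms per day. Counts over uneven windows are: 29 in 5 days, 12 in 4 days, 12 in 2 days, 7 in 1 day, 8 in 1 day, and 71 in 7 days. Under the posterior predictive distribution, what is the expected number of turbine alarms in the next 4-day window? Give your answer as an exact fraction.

Total count: 29 + 12 + 12 + 7 + 8 + 71 = 139.
Total exposure: 5 + 4 + 2 + 1 + 1 + 7 = 20 days.
The Gamma prior is conjugate for the Poisson rate, so λ | data ~ Gamma(23+139, 14+20) = Gamma(162, 34).
Predictive mean over a 4-day window = T·E[λ|data] = 4·162/34 = 324/17.

324/17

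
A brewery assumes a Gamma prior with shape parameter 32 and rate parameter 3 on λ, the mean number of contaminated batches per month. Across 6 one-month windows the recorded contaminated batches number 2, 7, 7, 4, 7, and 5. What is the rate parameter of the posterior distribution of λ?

9

Total count: 2 + 7 + 7 + 4 + 7 + 5 = 32.
Total exposure: 6 months.
The Gamma prior is conjugate for the Poisson rate, so λ | data ~ Gamma(32+32, 3+6) = Gamma(64, 9).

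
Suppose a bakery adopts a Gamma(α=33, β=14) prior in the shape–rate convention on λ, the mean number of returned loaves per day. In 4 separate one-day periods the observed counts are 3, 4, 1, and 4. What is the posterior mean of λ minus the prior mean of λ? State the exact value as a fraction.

Total count: 3 + 4 + 1 + 4 = 12.
Total exposure: 4 days.
Gamma(α, β) with Poisson data over total exposure Σt gives posterior Gamma(α+Σx, β+Σt) = Gamma(45, 18).
Posterior mean = 45/18 = 5/2; prior mean = 33/14 = 33/14. Difference = 5/2 − 33/14 = 1/7.

1/7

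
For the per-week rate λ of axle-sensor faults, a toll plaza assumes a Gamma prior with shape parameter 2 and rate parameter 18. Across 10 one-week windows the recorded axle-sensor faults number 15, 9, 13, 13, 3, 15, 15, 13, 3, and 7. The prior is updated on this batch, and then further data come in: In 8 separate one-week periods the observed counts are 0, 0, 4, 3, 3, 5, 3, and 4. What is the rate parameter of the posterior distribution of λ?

Total count: 15 + 9 + 13 + 13 + 3 + 15 + 15 + 13 + 3 + 7 = 106.
Total exposure: 10 weeks.
After the first batch: Gamma(2 + 106, 18 + 10) = Gamma(108, 28).
Total count: 0 + 0 + 4 + 3 + 3 + 5 + 3 + 4 = 22.
Total exposure: 8 weeks.
After the second batch: Gamma(108 + 22, 28 + 8) = Gamma(130, 36).

36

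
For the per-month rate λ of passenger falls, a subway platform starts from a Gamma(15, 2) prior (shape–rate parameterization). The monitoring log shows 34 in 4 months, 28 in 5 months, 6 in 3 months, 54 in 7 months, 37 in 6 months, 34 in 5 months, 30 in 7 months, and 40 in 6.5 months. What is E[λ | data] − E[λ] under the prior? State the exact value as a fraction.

Total count: 34 + 28 + 6 + 54 + 37 + 34 + 30 + 40 = 263.
Total exposure: 4 + 5 + 3 + 7 + 6 + 5 + 7 + 6.5 = 43.5 months.
Posterior: α' = 15 + 263 = 278, β' = 2 + 43.5 = 91/2.
Posterior mean = 278/(91/2) = 556/91; prior mean = 15/2 = 15/2. Difference = 556/91 − 15/2 = -253/182.

-253/182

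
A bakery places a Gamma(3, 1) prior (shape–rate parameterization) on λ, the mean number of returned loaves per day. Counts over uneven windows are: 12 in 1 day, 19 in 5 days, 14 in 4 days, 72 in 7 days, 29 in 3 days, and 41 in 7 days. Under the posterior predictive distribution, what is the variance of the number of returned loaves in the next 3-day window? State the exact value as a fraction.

Total count: 12 + 19 + 14 + 72 + 29 + 41 = 187.
Total exposure: 1 + 5 + 4 + 7 + 3 + 7 = 27 days.
Posterior: α' = 3 + 187 = 190, β' = 1 + 27 = 28.
The posterior predictive for a window of length T is Negative Binomial with variance T·α'·(β'+T)/β'² = 3·190·31/784 = 8835/392.

8835/392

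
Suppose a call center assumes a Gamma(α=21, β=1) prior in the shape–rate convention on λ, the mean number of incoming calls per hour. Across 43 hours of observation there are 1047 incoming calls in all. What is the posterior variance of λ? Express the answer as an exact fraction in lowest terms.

Total count 1047 over total exposure 43 hours.
By Gamma–Poisson conjugacy, the posterior is Gamma(α + Σx, β + Σt) = Gamma(21 + 1047, 1 + 43) = Gamma(1068, 44).
Posterior variance = α'/β'² = 1068/1936 = 267/484.

267/484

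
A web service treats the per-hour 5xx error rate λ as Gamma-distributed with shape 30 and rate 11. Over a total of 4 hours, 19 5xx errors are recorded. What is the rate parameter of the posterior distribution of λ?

15

Total count 19 over total exposure 4 hours.
By Gamma–Poisson conjugacy, the posterior is Gamma(α + Σx, β + Σt) = Gamma(30 + 19, 11 + 4) = Gamma(49, 15).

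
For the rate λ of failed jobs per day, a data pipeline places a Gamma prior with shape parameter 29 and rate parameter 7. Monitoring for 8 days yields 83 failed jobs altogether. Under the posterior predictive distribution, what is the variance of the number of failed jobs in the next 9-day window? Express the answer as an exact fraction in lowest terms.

Total count 83 over total exposure 8 days.
Conjugate update: add total count to the shape and total exposure to the rate, giving Gamma(112, 15).
The posterior predictive for a window of length T is Negative Binomial with variance T·α'·(β'+T)/β'² = 9·112·24/225 = 2688/25.

2688/25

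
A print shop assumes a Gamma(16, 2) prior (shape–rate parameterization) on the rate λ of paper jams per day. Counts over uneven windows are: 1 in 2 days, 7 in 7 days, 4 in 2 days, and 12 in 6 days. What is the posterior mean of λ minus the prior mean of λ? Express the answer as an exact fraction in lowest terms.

-112/19

Total count: 1 + 7 + 4 + 12 = 24.
Total exposure: 2 + 7 + 2 + 6 = 17 days.
The Gamma prior is conjugate for the Poisson rate, so λ | data ~ Gamma(16+24, 2+17) = Gamma(40, 19).
Posterior mean = 40/19 = 40/19; prior mean = 16/2 = 8. Difference = 40/19 − 8 = -112/19.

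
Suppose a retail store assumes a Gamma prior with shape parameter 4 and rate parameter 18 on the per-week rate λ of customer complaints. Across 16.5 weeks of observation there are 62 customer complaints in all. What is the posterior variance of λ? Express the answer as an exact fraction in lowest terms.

88/1587

Total count 62 over total exposure 16.5 weeks.
By Gamma–Poisson conjugacy, the posterior is Gamma(α + Σx, β + Σt) = Gamma(4 + 62, 18 + 16.5) = Gamma(66, 69/2).
Posterior variance = α'/β'² = 66/(4761/4) = 88/1587.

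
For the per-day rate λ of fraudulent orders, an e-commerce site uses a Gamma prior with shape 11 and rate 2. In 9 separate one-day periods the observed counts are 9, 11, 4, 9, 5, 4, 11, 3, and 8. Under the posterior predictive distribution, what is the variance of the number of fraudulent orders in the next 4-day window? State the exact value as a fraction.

Total count: 9 + 11 + 4 + 9 + 5 + 4 + 11 + 3 + 8 = 64.
Total exposure: 9 days.
Conjugate update: add total count to the shape and total exposure to the rate, giving Gamma(75, 11).
The posterior predictive for a window of length T is Negative Binomial with variance T·α'·(β'+T)/β'² = 4·75·15/121 = 4500/121.

4500/121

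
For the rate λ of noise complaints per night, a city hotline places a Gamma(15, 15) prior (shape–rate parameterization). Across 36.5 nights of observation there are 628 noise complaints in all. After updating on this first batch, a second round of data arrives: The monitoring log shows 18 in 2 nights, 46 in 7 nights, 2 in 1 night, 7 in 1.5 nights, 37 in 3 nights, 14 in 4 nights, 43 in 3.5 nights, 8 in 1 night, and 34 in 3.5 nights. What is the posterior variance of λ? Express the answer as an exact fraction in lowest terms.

71/507

Total count 628 over total exposure 36.5 nights.
After the first batch: Gamma(15 + 628, 15 + 36.5) = Gamma(643, 103/2).
Total count: 18 + 46 + 2 + 7 + 37 + 14 + 43 + 8 + 34 = 209.
Total exposure: 2 + 7 + 1 + 1.5 + 3 + 4 + 3.5 + 1 + 3.5 = 26.5 nights.
After the second batch: Gamma(643 + 209, 103/2 + 26.5) = Gamma(852, 78).
Posterior variance = α'/β'² = 852/6084 = 71/507.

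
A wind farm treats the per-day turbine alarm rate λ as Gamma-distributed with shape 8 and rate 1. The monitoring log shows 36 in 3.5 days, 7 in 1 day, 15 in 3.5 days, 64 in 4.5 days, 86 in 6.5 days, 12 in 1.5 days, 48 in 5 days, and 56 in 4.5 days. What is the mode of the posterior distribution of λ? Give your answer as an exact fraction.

Total count: 36 + 7 + 15 + 64 + 86 + 12 + 48 + 56 = 324.
Total exposure: 3.5 + 1 + 3.5 + 4.5 + 6.5 + 1.5 + 5 + 4.5 = 30 days.
By Gamma–Poisson conjugacy, the posterior is Gamma(α + Σx, β + Σt) = Gamma(8 + 324, 1 + 30) = Gamma(332, 31).
Posterior mode = (α'−1)/β' = 331/31.

331/31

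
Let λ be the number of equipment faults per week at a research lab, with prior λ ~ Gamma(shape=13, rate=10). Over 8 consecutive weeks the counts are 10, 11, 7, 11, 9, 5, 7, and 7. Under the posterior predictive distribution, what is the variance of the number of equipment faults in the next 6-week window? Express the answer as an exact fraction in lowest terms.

320/9

Total count: 10 + 11 + 7 + 11 + 9 + 5 + 7 + 7 = 67.
Total exposure: 8 weeks.
Gamma(α, β) with Poisson data over total exposure Σt gives posterior Gamma(α+Σx, β+Σt) = Gamma(80, 18).
The posterior predictive for a window of length T is Negative Binomial with variance T·α'·(β'+T)/β'² = 6·80·24/324 = 320/9.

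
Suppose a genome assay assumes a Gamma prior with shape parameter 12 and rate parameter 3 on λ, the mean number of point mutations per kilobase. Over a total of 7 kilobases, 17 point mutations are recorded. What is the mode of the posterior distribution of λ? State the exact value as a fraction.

Total count 17 over total exposure 7 kilobases.
By Gamma–Poisson conjugacy, the posterior is Gamma(α + Σx, β + Σt) = Gamma(12 + 17, 3 + 7) = Gamma(29, 10).
Posterior mode = (α'−1)/β' = 28/10 = 14/5.

14/5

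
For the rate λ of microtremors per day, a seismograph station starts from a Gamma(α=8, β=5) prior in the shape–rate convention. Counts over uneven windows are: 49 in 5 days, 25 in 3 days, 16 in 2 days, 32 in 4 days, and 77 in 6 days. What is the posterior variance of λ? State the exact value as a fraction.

207/625

Total count: 49 + 25 + 16 + 32 + 77 = 199.
Total exposure: 5 + 3 + 2 + 4 + 6 = 20 days.
Conjugate update: add total count to the shape and total exposure to the rate, giving Gamma(207, 25).
Posterior variance = α'/β'² = 207/625.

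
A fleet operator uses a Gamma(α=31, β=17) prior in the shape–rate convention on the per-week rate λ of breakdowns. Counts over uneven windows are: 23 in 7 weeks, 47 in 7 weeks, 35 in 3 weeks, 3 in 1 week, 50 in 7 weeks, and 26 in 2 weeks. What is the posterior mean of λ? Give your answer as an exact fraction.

215/44

Total count: 23 + 47 + 35 + 3 + 50 + 26 = 184.
Total exposure: 7 + 7 + 3 + 1 + 7 + 2 = 27 weeks.
Conjugate update: add total count to the shape and total exposure to the rate, giving Gamma(215, 44).
Posterior mean = α'/β' = 215/44.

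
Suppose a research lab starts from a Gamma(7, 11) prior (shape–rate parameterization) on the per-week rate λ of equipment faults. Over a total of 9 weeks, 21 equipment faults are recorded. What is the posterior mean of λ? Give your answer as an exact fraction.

Total count 21 over total exposure 9 weeks.
By Gamma–Poisson conjugacy, the posterior is Gamma(α + Σx, β + Σt) = Gamma(7 + 21, 11 + 9) = Gamma(28, 20).
Posterior mean = α'/β' = 28/20 = 7/5.

7/5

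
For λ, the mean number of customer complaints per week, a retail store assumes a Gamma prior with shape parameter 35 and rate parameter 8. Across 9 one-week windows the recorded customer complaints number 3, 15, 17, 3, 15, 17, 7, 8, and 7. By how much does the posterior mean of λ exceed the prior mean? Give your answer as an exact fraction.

421/136

Total count: 3 + 15 + 17 + 3 + 15 + 17 + 7 + 8 + 7 = 92.
Total exposure: 9 weeks.
By Gamma–Poisson conjugacy, the posterior is Gamma(α + Σx, β + Σt) = Gamma(35 + 92, 8 + 9) = Gamma(127, 17).
Posterior mean = 127/17 = 127/17; prior mean = 35/8 = 35/8. Difference = 127/17 − 35/8 = 421/136.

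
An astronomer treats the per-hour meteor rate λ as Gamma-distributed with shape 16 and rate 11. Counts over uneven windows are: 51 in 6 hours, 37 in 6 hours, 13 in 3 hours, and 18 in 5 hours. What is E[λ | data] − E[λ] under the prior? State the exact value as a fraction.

Total count: 51 + 37 + 13 + 18 = 119.
Total exposure: 6 + 6 + 3 + 5 = 20 hours.
By Gamma–Poisson conjugacy, the posterior is Gamma(α + Σx, β + Σt) = Gamma(16 + 119, 11 + 20) = Gamma(135, 31).
Posterior mean = 135/31 = 135/31; prior mean = 16/11 = 16/11. Difference = 135/31 − 16/11 = 989/341.

989/341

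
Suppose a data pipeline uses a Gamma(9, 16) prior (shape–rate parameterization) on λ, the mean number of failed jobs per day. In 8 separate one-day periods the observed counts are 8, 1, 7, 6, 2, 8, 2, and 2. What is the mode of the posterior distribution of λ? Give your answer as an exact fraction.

11/6

Total count: 8 + 1 + 7 + 6 + 2 + 8 + 2 + 2 = 36.
Total exposure: 8 days.
The Gamma prior is conjugate for the Poisson rate, so λ | data ~ Gamma(9+36, 16+8) = Gamma(45, 24).
Posterior mode = (α'−1)/β' = 44/24 = 11/6.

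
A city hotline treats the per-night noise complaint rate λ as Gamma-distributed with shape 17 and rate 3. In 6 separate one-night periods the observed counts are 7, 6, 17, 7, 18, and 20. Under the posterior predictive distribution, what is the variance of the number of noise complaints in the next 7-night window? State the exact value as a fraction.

10304/81

Total count: 7 + 6 + 17 + 7 + 18 + 20 = 75.
Total exposure: 6 nights.
The Gamma prior is conjugate for the Poisson rate, so λ | data ~ Gamma(17+75, 3+6) = Gamma(92, 9).
The posterior predictive for a window of length T is Negative Binomial with variance T·α'·(β'+T)/β'² = 7·92·16/81 = 10304/81.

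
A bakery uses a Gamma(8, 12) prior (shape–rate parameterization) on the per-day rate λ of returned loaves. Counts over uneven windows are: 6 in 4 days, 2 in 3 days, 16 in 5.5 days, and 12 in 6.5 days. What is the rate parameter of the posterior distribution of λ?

31

Total count: 6 + 2 + 16 + 12 = 36.
Total exposure: 4 + 3 + 5.5 + 6.5 = 19 days.
Gamma(α, β) with Poisson data over total exposure Σt gives posterior Gamma(α+Σx, β+Σt) = Gamma(44, 31).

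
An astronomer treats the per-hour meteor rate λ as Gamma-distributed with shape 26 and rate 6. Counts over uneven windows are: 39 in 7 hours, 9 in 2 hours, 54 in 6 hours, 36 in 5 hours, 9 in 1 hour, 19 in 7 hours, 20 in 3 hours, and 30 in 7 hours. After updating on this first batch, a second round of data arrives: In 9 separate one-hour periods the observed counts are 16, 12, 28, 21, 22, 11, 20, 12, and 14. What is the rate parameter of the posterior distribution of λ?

53

Total count: 39 + 9 + 54 + 36 + 9 + 19 + 20 + 30 = 216.
Total exposure: 7 + 2 + 6 + 5 + 1 + 7 + 3 + 7 = 38 hours.
After the first batch: Gamma(26 + 216, 6 + 38) = Gamma(242, 44).
Total count: 16 + 12 + 28 + 21 + 22 + 11 + 20 + 12 + 14 = 156.
Total exposure: 9 hours.
After the second batch: Gamma(242 + 156, 44 + 9) = Gamma(398, 53).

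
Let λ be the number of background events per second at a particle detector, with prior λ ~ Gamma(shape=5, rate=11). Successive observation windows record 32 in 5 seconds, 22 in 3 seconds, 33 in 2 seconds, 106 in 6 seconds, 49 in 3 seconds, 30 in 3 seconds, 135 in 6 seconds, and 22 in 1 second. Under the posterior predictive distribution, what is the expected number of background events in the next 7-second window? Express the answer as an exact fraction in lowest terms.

Total count: 32 + 22 + 33 + 106 + 49 + 30 + 135 + 22 = 429.
Total exposure: 5 + 3 + 2 + 6 + 3 + 3 + 6 + 1 = 29 seconds.
Gamma(α, β) with Poisson data over total exposure Σt gives posterior Gamma(α+Σx, β+Σt) = Gamma(434, 40).
Predictive mean over a 7-second window = T·E[λ|data] = 7·434/40 = 1519/20.

1519/20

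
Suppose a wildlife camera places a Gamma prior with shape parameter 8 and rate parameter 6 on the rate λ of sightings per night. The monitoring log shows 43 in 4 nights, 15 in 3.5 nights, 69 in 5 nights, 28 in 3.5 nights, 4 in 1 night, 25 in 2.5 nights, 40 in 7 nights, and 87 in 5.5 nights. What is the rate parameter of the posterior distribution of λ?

Total count: 43 + 15 + 69 + 28 + 4 + 25 + 40 + 87 = 311.
Total exposure: 4 + 3.5 + 5 + 3.5 + 1 + 2.5 + 7 + 5.5 = 32 nights.
Posterior: α' = 8 + 311 = 319, β' = 6 + 32 = 38.

38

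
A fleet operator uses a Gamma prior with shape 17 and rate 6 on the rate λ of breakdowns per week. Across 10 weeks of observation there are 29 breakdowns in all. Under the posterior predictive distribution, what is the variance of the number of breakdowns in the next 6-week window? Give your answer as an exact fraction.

759/32

Total count 29 over total exposure 10 weeks.
Gamma(α, β) with Poisson data over total exposure Σt gives posterior Gamma(α+Σx, β+Σt) = Gamma(46, 16).
The posterior predictive for a window of length T is Negative Binomial with variance T·α'·(β'+T)/β'² = 6·46·22/256 = 759/32.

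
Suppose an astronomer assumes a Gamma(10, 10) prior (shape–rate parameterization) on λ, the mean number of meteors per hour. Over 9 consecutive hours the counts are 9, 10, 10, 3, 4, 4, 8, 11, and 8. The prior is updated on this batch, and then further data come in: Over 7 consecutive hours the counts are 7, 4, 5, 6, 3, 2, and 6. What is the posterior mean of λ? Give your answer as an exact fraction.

Total count: 9 + 10 + 10 + 3 + 4 + 4 + 8 + 11 + 8 = 67.
Total exposure: 9 hours.
After the first batch: Gamma(10 + 67, 10 + 9) = Gamma(77, 19).
Total count: 7 + 4 + 5 + 6 + 3 + 2 + 6 = 33.
Total exposure: 7 hours.
After the second batch: Gamma(77 + 33, 19 + 7) = Gamma(110, 26).
Posterior mean = α'/β' = 110/26 = 55/13.

55/13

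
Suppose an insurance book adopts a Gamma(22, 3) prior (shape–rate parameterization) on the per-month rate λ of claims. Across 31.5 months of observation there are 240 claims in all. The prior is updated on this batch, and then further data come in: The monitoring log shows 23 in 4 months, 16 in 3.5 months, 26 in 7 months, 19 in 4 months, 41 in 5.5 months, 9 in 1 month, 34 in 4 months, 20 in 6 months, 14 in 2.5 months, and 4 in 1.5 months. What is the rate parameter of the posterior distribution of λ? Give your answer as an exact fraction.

147/2

Total count 240 over total exposure 31.5 months.
After the first batch: Gamma(22 + 240, 3 + 31.5) = Gamma(262, 69/2).
Total count: 23 + 16 + 26 + 19 + 41 + 9 + 34 + 20 + 14 + 4 = 206.
Total exposure: 4 + 3.5 + 7 + 4 + 5.5 + 1 + 4 + 6 + 2.5 + 1.5 = 39 months.
After the second batch: Gamma(262 + 206, 69/2 + 39) = Gamma(468, 147/2).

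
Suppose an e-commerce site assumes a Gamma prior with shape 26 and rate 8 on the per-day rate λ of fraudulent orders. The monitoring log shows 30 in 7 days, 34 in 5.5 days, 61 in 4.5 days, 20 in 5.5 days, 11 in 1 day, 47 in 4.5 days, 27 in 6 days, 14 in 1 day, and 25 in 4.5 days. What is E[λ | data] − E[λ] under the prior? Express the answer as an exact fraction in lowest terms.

Total count: 30 + 34 + 61 + 20 + 11 + 47 + 27 + 14 + 25 = 269.
Total exposure: 7 + 5.5 + 4.5 + 5.5 + 1 + 4.5 + 6 + 1 + 4.5 = 39.5 days.
Conjugate update: add total count to the shape and total exposure to the rate, giving Gamma(295, 95/2).
Posterior mean = 295/(95/2) = 118/19; prior mean = 26/8 = 13/4. Difference = 118/19 − 13/4 = 225/76.

225/76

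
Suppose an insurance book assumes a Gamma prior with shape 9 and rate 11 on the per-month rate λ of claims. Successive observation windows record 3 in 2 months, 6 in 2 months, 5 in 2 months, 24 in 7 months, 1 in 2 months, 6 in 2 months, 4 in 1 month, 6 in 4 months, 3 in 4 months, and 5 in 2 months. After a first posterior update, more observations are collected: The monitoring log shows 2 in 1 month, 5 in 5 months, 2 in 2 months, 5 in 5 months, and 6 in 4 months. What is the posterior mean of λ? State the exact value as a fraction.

Total count: 3 + 6 + 5 + 24 + 1 + 6 + 4 + 6 + 3 + 5 = 63.
Total exposure: 2 + 2 + 2 + 7 + 2 + 2 + 1 + 4 + 4 + 2 = 28 months.
After the first batch: Gamma(9 + 63, 11 + 28) = Gamma(72, 39).
Total count: 2 + 5 + 2 + 5 + 6 = 20.
Total exposure: 1 + 5 + 2 + 5 + 4 = 17 months.
After the second batch: Gamma(72 + 20, 39 + 17) = Gamma(92, 56).
Posterior mean = α'/β' = 92/56 = 23/14.

23/14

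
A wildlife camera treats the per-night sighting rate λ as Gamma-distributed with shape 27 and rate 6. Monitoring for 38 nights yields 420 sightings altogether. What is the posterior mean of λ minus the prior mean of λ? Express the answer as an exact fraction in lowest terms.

249/44

Total count 420 over total exposure 38 nights.
Posterior: α' = 27 + 420 = 447, β' = 6 + 38 = 44.
Posterior mean = 447/44 = 447/44; prior mean = 27/6 = 9/2. Difference = 447/44 − 9/2 = 249/44.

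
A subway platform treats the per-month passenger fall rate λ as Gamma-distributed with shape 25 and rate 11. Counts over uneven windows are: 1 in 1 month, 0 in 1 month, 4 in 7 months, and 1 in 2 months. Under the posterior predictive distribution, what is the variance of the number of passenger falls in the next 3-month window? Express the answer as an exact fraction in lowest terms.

2325/484

Total count: 1 + 0 + 4 + 1 = 6.
Total exposure: 1 + 1 + 7 + 2 = 11 months.
The Gamma prior is conjugate for the Poisson rate, so λ | data ~ Gamma(25+6, 11+11) = Gamma(31, 22).
The posterior predictive for a window of length T is Negative Binomial with variance T·α'·(β'+T)/β'² = 3·31·25/484 = 2325/484.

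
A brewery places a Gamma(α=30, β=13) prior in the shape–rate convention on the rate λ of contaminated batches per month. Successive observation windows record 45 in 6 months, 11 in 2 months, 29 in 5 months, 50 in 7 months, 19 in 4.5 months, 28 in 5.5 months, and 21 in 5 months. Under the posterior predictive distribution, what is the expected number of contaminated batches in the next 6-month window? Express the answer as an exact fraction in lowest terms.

233/8

Total count: 45 + 11 + 29 + 50 + 19 + 28 + 21 = 203.
Total exposure: 6 + 2 + 5 + 7 + 4.5 + 5.5 + 5 = 35 months.
By Gamma–Poisson conjugacy, the posterior is Gamma(α + Σx, β + Σt) = Gamma(30 + 203, 13 + 35) = Gamma(233, 48).
Predictive mean over a 6-month window = T·E[λ|data] = 6·233/48 = 233/8.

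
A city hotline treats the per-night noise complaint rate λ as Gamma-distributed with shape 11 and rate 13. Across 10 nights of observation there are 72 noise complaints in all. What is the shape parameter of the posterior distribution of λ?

Total count 72 over total exposure 10 nights.
Posterior: α' = 11 + 72 = 83, β' = 13 + 10 = 23.

83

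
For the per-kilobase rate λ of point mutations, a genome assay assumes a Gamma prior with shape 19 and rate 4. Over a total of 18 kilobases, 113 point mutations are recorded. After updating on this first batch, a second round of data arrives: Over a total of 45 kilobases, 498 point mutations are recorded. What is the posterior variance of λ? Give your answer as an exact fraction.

Total count 113 over total exposure 18 kilobases.
After the first batch: Gamma(19 + 113, 4 + 18) = Gamma(132, 22).
Total count 498 over total exposure 45 kilobases.
After the second batch: Gamma(132 + 498, 22 + 45) = Gamma(630, 67).
Posterior variance = α'/β'² = 630/4489.

630/4489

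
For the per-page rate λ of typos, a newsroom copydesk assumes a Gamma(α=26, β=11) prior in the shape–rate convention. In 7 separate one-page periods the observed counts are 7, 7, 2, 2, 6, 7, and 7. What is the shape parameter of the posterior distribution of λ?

Total count: 7 + 7 + 2 + 2 + 6 + 7 + 7 = 38.
Total exposure: 7 pages.
Conjugate update: add total count to the shape and total exposure to the rate, giving Gamma(64, 18).

64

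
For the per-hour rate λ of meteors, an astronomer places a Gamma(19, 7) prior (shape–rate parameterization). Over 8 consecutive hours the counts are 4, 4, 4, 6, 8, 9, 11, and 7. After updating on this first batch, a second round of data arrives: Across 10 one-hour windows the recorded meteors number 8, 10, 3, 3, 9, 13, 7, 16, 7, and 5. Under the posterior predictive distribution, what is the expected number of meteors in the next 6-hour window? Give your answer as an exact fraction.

918/25

Total count: 4 + 4 + 4 + 6 + 8 + 9 + 11 + 7 = 53.
Total exposure: 8 hours.
After the first batch: Gamma(19 + 53, 7 + 8) = Gamma(72, 15).
Total count: 8 + 10 + 3 + 3 + 9 + 13 + 7 + 16 + 7 + 5 = 81.
Total exposure: 10 hours.
After the second batch: Gamma(72 + 81, 15 + 10) = Gamma(153, 25).
Predictive mean over a 6-hour window = T·E[λ|data] = 6·153/25 = 918/25.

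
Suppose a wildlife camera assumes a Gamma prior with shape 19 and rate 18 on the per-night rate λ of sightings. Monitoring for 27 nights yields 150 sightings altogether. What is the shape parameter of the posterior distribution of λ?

Total count 150 over total exposure 27 nights.
The Gamma prior is conjugate for the Poisson rate, so λ | data ~ Gamma(19+150, 18+27) = Gamma(169, 45).

169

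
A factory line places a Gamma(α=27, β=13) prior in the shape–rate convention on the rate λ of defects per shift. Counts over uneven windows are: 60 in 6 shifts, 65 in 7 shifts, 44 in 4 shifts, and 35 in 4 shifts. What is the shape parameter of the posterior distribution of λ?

231

Total count: 60 + 65 + 44 + 35 = 204.
Total exposure: 6 + 7 + 4 + 4 = 21 shifts.
The Gamma prior is conjugate for the Poisson rate, so λ | data ~ Gamma(27+204, 13+21) = Gamma(231, 34).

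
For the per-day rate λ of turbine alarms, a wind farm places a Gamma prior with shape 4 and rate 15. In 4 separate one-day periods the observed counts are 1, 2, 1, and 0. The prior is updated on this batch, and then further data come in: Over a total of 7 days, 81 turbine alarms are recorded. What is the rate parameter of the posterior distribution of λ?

26

Total count: 1 + 2 + 1 + 0 = 4.
Total exposure: 4 days.
After the first batch: Gamma(4 + 4, 15 + 4) = Gamma(8, 19).
Total count 81 over total exposure 7 days.
After the second batch: Gamma(8 + 81, 19 + 7) = Gamma(89, 26).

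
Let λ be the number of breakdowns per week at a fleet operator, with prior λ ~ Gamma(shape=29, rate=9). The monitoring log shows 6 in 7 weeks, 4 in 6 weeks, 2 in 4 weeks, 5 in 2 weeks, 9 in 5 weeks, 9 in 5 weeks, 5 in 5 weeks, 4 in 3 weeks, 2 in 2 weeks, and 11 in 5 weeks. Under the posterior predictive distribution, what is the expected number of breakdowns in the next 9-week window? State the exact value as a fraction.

Total count: 6 + 4 + 2 + 5 + 9 + 9 + 5 + 4 + 2 + 11 = 57.
Total exposure: 7 + 6 + 4 + 2 + 5 + 5 + 5 + 3 + 2 + 5 = 44 weeks.
Posterior: α' = 29 + 57 = 86, β' = 9 + 44 = 53.
Predictive mean over a 9-week window = T·E[λ|data] = 9·86/53 = 774/53.

774/53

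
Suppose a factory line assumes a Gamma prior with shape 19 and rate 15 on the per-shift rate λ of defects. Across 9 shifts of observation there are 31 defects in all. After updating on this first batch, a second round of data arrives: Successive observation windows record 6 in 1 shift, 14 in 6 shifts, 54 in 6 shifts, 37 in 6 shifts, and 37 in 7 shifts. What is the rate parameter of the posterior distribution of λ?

50

Total count 31 over total exposure 9 shifts.
After the first batch: Gamma(19 + 31, 15 + 9) = Gamma(50, 24).
Total count: 6 + 14 + 54 + 37 + 37 = 148.
Total exposure: 1 + 6 + 6 + 6 + 7 = 26 shifts.
After the second batch: Gamma(50 + 148, 24 + 26) = Gamma(198, 50).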